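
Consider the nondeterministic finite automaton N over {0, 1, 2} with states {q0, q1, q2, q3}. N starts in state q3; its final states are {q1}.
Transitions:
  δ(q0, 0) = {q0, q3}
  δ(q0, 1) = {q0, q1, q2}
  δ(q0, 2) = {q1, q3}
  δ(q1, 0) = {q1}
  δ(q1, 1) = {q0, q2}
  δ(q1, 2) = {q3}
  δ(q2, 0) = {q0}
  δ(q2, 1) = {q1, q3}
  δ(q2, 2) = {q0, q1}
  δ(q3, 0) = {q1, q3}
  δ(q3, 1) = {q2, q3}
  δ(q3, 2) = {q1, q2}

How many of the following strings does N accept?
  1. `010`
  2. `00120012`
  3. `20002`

3

`010`: accepted
`00120012`: accepted
`20002`: accepted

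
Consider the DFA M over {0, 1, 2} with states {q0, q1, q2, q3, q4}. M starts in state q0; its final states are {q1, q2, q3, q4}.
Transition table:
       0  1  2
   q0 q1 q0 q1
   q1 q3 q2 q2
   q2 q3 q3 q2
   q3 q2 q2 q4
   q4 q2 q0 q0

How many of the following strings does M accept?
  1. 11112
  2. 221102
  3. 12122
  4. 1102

11112: accepted
221102: accepted
12122: accepted
1102: accepted

4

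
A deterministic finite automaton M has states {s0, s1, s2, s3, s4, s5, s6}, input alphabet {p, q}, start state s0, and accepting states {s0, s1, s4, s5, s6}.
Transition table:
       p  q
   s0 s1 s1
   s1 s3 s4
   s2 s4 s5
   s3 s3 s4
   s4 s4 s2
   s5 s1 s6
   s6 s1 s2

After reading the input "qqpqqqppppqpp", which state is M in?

s0 --q--> s1
s1 --q--> s4
s4 --p--> s4
s4 --q--> s2
s2 --q--> s5
s5 --q--> s6
s6 --p--> s1
s1 --p--> s3
s3 --p--> s3
s3 --p--> s3
s3 --q--> s4
s4 --p--> s4
s4 --p--> s4

s4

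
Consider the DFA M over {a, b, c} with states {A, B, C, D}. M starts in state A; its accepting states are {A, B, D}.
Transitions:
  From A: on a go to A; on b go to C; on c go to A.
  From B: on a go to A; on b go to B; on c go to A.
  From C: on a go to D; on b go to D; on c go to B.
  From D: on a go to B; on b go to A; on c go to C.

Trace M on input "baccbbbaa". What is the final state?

A --b--> C
C --a--> D
D --c--> C
C --c--> B
B --b--> B
B --b--> B
B --b--> B
B --a--> A
A --a--> A

A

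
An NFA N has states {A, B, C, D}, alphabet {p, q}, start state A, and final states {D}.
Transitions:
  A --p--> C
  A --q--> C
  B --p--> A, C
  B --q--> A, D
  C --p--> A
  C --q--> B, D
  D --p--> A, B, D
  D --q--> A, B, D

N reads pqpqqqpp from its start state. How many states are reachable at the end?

Start: {A}
read p: {C}
read q: {B, D}
read p: {A, B, C, D}
read q: {A, B, C, D}
read q: {A, B, C, D}
read q: {A, B, C, D}
read p: {A, B, C, D}
read p: {A, B, C, D}
Final reachable set {A, B, C, D} has 4 states.

4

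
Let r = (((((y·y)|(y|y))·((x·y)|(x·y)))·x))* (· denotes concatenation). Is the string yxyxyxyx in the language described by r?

yes

Split into 2 pieces yxyx · yxyx; each matches ((((y·y)|(y|y))·((x·y)|(x·y)))·x).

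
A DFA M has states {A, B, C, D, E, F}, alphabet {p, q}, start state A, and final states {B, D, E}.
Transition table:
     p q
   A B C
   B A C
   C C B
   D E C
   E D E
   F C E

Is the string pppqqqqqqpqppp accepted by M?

A --p--> B
B --p--> A
A --p--> B
B --q--> C
C --q--> B
B --q--> C
C --q--> B
B --q--> C
C --q--> B
B --p--> A
A --q--> C
C --p--> C
C --p--> C
C --p--> C
End in state C, which is not an accepting state.

rejected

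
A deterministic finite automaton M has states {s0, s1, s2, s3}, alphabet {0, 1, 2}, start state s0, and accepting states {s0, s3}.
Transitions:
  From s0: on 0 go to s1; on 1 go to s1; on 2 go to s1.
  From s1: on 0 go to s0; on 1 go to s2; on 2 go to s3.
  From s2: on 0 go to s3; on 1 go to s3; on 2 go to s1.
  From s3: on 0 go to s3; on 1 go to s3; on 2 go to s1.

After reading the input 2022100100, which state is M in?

s3

s0 --2--> s1
s1 --0--> s0
s0 --2--> s1
s1 --2--> s3
s3 --1--> s3
s3 --0--> s3
s3 --0--> s3
s3 --1--> s3
s3 --0--> s3
s3 --0--> s3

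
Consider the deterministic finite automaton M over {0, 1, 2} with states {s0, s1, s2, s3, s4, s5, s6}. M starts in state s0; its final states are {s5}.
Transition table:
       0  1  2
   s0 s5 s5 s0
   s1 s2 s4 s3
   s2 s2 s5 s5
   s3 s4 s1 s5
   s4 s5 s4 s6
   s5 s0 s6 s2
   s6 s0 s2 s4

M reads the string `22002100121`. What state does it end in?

s4

s0 --2--> s0
s0 --2--> s0
s0 --0--> s5
s5 --0--> s0
s0 --2--> s0
s0 --1--> s5
s5 --0--> s0
s0 --0--> s5
s5 --1--> s6
s6 --2--> s4
s4 --1--> s4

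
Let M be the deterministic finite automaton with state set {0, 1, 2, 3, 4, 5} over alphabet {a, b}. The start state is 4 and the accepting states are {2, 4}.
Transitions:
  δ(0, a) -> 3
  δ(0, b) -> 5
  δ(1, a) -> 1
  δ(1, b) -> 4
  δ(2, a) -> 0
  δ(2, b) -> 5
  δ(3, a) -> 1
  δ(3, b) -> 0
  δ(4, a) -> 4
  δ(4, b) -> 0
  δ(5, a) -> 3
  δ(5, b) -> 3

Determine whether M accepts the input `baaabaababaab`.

4 --b--> 0
0 --a--> 3
3 --a--> 1
1 --a--> 1
1 --b--> 4
4 --a--> 4
4 --a--> 4
4 --b--> 0
0 --a--> 3
3 --b--> 0
0 --a--> 3
3 --a--> 1
1 --b--> 4
End in state 4, which is an accepting state.

accepted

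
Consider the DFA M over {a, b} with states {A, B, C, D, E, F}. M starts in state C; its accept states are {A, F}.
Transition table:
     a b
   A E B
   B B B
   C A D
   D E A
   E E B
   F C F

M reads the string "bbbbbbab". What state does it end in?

C --b--> D
D --b--> A
A --b--> B
B --b--> B
B --b--> B
B --b--> B
B --a--> B
B --b--> B

B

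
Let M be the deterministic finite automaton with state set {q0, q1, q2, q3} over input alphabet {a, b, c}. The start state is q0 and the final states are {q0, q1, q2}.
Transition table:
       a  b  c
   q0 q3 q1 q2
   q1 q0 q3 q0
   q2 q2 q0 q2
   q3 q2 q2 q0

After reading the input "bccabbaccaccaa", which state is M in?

q0 --b--> q1
q1 --c--> q0
q0 --c--> q2
q2 --a--> q2
q2 --b--> q0
q0 --b--> q1
q1 --a--> q0
q0 --c--> q2
q2 --c--> q2
q2 --a--> q2
q2 --c--> q2
q2 --c--> q2
q2 --a--> q2
q2 --a--> q2

q2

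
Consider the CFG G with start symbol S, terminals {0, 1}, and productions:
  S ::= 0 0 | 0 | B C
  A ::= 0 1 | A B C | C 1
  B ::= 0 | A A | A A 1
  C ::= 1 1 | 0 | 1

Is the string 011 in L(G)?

yes

S ⇒ BC ⇒ 0C ⇒ 011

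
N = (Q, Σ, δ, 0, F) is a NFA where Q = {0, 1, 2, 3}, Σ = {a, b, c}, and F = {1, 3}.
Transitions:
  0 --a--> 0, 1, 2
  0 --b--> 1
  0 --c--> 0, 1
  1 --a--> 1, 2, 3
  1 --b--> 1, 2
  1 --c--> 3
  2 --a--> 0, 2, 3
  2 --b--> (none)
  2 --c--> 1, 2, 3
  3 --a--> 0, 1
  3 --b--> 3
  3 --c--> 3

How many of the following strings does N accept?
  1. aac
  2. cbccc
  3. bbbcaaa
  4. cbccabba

4

aac: accepted
cbccc: accepted
bbbcaaa: accepted
cbccabba: accepted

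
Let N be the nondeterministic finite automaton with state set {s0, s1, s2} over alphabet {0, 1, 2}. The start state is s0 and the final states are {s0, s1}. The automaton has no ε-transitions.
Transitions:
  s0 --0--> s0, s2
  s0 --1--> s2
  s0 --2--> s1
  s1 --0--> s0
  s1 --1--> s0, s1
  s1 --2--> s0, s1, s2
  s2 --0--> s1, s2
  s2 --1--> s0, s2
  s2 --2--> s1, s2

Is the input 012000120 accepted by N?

Start: {s0}
read 0: {s0, s2}
read 1: {s0, s2}
read 2: {s1, s2}
read 0: {s0, s1, s2}
read 0: {s0, s1, s2}
read 0: {s0, s1, s2}
read 1: {s0, s1, s2}
read 2: {s0, s1, s2}
read 0: {s0, s1, s2}
Reachable ∩ accepting = {s0, s1} — nonempty.

accepted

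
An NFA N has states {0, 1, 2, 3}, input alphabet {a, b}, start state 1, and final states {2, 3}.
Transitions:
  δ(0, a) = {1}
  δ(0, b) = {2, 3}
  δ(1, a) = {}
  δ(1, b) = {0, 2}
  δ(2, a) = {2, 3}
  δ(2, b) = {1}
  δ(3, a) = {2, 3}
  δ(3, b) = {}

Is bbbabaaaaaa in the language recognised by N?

Start: {1}
read b: {0, 2}
read b: {1, 2, 3}
read b: {0, 1, 2}
read a: {1, 2, 3}
read b: {0, 1, 2}
read a: {1, 2, 3}
read a: {2, 3}
read a: {2, 3}
read a: {2, 3}
read a: {2, 3}
read a: {2, 3}
Reachable ∩ accepting = {2, 3} — nonempty.

accepted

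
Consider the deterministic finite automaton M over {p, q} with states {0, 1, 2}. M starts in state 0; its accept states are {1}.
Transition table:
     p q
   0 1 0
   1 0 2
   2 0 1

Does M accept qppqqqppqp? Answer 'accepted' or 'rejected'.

0 --q--> 0
0 --p--> 1
1 --p--> 0
0 --q--> 0
0 --q--> 0
0 --q--> 0
0 --p--> 1
1 --p--> 0
0 --q--> 0
0 --p--> 1
End in state 1, which is an accepting state.

accepted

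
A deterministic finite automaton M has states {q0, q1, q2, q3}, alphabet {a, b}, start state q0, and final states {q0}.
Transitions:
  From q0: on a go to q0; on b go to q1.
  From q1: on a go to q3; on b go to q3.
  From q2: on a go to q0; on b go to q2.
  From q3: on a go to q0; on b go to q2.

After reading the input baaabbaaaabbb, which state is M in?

q2

q0 --b--> q1
q1 --a--> q3
q3 --a--> q0
q0 --a--> q0
q0 --b--> q1
q1 --b--> q3
q3 --a--> q0
q0 --a--> q0
q0 --a--> q0
q0 --a--> q0
q0 --b--> q1
q1 --b--> q3
q3 --b--> q2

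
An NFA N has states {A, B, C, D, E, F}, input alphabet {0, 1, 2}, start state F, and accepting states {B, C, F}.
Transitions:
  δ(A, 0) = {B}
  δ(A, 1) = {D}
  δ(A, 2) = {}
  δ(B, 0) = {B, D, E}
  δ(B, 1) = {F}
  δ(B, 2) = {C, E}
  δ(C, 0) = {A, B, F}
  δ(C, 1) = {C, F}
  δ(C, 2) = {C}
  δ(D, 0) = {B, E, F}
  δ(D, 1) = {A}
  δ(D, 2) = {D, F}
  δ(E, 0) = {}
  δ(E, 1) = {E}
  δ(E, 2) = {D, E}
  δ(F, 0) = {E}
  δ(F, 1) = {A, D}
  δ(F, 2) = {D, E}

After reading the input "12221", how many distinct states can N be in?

3

Start: {F}
read 1: {A, D}
read 2: {D, F}
read 2: {D, E, F}
read 2: {D, E, F}
read 1: {A, D, E}
Final reachable set {A, D, E} has 3 states.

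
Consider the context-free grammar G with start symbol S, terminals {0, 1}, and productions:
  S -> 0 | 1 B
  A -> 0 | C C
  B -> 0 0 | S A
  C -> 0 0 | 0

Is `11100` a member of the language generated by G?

no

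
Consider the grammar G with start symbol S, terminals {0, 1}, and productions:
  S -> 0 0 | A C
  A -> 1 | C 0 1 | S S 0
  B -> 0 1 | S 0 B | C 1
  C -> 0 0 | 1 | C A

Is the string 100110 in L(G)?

no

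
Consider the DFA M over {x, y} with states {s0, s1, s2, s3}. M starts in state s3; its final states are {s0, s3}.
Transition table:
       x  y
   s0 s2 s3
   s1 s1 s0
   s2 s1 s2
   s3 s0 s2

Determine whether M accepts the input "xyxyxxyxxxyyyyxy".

s3 --x--> s0
s0 --y--> s3
s3 --x--> s0
s0 --y--> s3
s3 --x--> s0
s0 --x--> s2
s2 --y--> s2
s2 --x--> s1
s1 --x--> s1
s1 --x--> s1
s1 --y--> s0
s0 --y--> s3
s3 --y--> s2
s2 --y--> s2
s2 --x--> s1
s1 --y--> s0
End in state s0, which is an accepting state.

accepted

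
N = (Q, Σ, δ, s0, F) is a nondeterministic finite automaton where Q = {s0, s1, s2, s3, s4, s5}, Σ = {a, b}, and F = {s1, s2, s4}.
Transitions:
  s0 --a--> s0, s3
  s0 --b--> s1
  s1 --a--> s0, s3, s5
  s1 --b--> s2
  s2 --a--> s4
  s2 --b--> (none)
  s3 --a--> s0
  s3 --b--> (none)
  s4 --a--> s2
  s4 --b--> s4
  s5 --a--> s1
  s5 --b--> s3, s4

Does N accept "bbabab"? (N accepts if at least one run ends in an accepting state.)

rejected

Start: {s0}
read b: {s1}
read b: {s2}
read a: {s4}
read b: {s4}
read a: {s2}
read b: {}
Reachable ∩ accepting = {} — empty.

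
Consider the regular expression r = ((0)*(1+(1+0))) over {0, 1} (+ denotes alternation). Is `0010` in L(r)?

No split of 0010 into u·v has (0)* matching u and (1+(1+0)) matching v.

no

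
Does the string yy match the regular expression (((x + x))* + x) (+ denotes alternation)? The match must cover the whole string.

no

Neither ((x+x))* nor x matches yy.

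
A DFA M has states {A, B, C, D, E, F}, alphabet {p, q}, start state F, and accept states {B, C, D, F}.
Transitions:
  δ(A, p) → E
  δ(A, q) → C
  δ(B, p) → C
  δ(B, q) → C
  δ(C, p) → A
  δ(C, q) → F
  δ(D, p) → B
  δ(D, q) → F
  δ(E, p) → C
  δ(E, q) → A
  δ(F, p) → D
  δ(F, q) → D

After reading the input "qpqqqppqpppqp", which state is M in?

D

F --q--> D
D --p--> B
B --q--> C
C --q--> F
F --q--> D
D --p--> B
B --p--> C
C --q--> F
F --p--> D
D --p--> B
B --p--> C
C --q--> F
F --p--> D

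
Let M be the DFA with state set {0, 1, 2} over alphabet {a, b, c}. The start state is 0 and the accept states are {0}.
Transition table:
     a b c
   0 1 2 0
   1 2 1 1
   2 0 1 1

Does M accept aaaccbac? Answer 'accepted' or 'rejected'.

0 --a--> 1
1 --a--> 2
2 --a--> 0
0 --c--> 0
0 --c--> 0
0 --b--> 2
2 --a--> 0
0 --c--> 0
End in state 0, which is an accepting state.

accepted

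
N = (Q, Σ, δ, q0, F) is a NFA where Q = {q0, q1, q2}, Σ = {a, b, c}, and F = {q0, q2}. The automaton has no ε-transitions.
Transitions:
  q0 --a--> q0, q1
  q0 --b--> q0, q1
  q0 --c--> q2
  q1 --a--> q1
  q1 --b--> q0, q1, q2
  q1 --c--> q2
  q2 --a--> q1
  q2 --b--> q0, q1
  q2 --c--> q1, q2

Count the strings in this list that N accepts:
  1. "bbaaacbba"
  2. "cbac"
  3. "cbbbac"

3

"bbaaacbba": accepted
"cbac": accepted
"cbbbac": accepted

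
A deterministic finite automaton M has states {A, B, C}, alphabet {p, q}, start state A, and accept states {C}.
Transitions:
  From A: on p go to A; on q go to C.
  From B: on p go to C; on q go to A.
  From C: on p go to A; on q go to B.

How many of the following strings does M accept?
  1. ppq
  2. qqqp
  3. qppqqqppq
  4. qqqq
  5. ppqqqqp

ppq: accepted
qqqp: rejected
qppqqqppq: accepted
qqqq: accepted
ppqqqqp: rejected

3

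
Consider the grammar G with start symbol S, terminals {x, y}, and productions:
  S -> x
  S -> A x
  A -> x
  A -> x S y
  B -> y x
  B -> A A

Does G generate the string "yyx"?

no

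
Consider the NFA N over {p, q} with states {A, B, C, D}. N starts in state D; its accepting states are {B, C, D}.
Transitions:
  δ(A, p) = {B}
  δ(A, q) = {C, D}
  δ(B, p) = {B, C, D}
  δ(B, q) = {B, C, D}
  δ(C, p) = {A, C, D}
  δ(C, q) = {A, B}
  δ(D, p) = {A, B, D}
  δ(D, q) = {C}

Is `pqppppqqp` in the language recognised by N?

accepted

Start: {D}
read p: {A, B, D}
read q: {B, C, D}
read p: {A, B, C, D}
read p: {A, B, C, D}
read p: {A, B, C, D}
read p: {A, B, C, D}
read q: {A, B, C, D}
read q: {A, B, C, D}
read p: {A, B, C, D}
Reachable ∩ accepting = {B, C, D} — nonempty.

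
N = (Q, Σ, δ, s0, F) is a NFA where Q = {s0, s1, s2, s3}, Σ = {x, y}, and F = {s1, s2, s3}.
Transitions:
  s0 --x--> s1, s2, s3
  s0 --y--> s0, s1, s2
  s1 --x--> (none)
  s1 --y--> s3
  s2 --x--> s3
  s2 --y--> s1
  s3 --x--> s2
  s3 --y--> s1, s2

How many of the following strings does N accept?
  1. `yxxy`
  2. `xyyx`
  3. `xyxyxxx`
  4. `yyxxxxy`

4

`yxxy`: accepted
`xyyx`: accepted
`xyxyxxx`: accepted
`yyxxxxy`: accepted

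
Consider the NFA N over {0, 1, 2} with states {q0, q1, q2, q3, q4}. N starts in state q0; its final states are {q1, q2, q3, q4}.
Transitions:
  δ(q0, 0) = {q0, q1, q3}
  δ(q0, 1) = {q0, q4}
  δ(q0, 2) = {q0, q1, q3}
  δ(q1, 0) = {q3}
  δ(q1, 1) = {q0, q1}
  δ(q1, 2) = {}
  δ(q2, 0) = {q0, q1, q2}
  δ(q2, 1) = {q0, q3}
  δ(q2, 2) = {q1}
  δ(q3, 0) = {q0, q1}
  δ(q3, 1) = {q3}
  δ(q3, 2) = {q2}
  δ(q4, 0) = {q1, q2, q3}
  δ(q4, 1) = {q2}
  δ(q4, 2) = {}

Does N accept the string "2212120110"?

accepted

Start: {q0}
read 2: {q0, q1, q3}
read 2: {q0, q1, q2, q3}
read 1: {q0, q1, q3, q4}
read 2: {q0, q1, q2, q3}
read 1: {q0, q1, q3, q4}
read 2: {q0, q1, q2, q3}
read 0: {q0, q1, q2, q3}
read 1: {q0, q1, q3, q4}
read 1: {q0, q1, q2, q3, q4}
read 0: {q0, q1, q2, q3}
Reachable ∩ accepting = {q1, q2, q3} — nonempty.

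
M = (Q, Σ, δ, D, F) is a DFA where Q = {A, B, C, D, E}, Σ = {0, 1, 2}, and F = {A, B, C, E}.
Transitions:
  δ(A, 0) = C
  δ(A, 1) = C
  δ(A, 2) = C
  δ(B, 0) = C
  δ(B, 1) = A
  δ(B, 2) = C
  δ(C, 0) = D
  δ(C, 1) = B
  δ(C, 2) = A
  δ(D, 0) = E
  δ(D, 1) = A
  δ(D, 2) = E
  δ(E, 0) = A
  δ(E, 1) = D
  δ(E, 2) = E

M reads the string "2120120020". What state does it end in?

D --2--> E
E --1--> D
D --2--> E
E --0--> A
A --1--> C
C --2--> A
A --0--> C
C --0--> D
D --2--> E
E --0--> A

A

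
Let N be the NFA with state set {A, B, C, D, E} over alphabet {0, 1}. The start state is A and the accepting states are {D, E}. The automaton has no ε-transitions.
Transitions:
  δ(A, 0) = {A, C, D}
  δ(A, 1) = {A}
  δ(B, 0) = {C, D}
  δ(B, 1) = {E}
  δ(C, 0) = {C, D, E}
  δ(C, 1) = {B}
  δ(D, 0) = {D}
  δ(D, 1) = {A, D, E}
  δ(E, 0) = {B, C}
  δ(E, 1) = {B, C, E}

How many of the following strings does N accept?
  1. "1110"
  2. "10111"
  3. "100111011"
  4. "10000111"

"1110": accepted
"10111": accepted
"100111011": accepted
"10000111": accepted

4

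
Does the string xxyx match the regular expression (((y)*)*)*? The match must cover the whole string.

xxyx cannot be split into zero or more pieces each matching ((y)*)*.

no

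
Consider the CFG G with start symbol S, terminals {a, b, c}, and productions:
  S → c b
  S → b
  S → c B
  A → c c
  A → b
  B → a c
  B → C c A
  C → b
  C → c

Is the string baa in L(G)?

no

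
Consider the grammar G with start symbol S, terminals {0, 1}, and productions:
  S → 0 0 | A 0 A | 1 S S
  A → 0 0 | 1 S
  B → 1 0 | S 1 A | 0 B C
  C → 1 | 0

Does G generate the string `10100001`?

no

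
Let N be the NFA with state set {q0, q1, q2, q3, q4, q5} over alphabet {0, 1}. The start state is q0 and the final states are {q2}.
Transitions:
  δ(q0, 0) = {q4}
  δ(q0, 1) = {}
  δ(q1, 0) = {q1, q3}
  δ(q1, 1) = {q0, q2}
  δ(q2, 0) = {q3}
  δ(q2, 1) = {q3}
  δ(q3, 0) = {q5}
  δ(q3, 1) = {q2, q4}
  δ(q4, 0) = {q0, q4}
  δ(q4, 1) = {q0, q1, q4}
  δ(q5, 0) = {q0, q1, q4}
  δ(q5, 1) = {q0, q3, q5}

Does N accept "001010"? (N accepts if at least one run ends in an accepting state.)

rejected

Start: {q0}
read 0: {q4}
read 0: {q0, q4}
read 1: {q0, q1, q4}
read 0: {q0, q1, q3, q4}
read 1: {q0, q1, q2, q4}
read 0: {q0, q1, q3, q4}
Reachable ∩ accepting = {} — empty.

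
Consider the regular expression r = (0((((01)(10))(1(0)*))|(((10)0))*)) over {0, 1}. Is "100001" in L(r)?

no

No split of 100001 into u·v has 0 matching u and ((((01)(10))(1(0)*))|(((10)0))*) matching v.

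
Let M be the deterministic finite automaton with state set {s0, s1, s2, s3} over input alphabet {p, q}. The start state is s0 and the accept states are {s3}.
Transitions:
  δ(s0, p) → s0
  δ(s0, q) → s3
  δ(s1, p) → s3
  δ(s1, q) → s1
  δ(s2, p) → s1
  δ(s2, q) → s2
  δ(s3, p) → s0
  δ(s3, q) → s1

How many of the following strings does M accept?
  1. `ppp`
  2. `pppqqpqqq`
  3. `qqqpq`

`ppp`: rejected
`pppqqpqqq`: rejected
`qqqpq`: rejected

0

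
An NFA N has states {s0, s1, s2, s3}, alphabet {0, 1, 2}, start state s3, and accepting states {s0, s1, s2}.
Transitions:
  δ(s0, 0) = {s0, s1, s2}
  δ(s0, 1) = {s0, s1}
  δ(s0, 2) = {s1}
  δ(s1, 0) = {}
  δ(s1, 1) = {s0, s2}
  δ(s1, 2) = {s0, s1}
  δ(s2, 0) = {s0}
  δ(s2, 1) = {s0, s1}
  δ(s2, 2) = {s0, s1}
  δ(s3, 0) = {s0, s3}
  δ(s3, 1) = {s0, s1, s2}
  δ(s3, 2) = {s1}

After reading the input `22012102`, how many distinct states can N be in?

2

Start: {s3}
read 2: {s1}
read 2: {s0, s1}
read 0: {s0, s1, s2}
read 1: {s0, s1, s2}
read 2: {s0, s1}
read 1: {s0, s1, s2}
read 0: {s0, s1, s2}
read 2: {s0, s1}
Final reachable set {s0, s1} has 2 states.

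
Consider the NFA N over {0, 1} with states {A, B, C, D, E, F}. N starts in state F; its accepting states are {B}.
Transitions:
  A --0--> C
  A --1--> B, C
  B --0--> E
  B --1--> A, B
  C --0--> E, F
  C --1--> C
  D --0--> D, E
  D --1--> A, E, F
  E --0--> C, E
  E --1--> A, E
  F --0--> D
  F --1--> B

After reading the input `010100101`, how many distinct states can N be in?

Start: {F}
read 0: {D}
read 1: {A, E, F}
read 0: {C, D, E}
read 1: {A, C, E, F}
read 0: {C, D, E, F}
read 0: {C, D, E, F}
read 1: {A, B, C, E, F}
read 0: {C, D, E, F}
read 1: {A, B, C, E, F}
Final reachable set {A, B, C, E, F} has 5 states.

5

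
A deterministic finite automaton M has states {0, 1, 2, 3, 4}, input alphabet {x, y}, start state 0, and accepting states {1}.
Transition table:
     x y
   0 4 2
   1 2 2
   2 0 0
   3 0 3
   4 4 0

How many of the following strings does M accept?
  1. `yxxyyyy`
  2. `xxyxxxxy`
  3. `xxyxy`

0

`yxxyyyy`: rejected
`xxyxxxxy`: rejected
`xxyxy`: rejected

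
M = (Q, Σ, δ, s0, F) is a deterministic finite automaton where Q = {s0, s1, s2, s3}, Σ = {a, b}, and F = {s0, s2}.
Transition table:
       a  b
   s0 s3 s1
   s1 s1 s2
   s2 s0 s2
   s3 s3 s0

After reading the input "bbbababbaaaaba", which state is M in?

s0 --b--> s1
s1 --b--> s2
s2 --b--> s2
s2 --a--> s0
s0 --b--> s1
s1 --a--> s1
s1 --b--> s2
s2 --b--> s2
s2 --a--> s0
s0 --a--> s3
s3 --a--> s3
s3 --a--> s3
s3 --b--> s0
s0 --a--> s3

s3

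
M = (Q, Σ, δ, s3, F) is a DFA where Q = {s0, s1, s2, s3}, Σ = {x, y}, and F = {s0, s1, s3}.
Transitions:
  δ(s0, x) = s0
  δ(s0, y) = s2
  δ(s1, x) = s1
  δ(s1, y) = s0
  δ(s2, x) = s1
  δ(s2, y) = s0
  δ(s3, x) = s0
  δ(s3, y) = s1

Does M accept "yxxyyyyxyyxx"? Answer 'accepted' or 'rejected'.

s3 --y--> s1
s1 --x--> s1
s1 --x--> s1
s1 --y--> s0
s0 --y--> s2
s2 --y--> s0
s0 --y--> s2
s2 --x--> s1
s1 --y--> s0
s0 --y--> s2
s2 --x--> s1
s1 --x--> s1
End in state s1, which is an accepting state.

accepted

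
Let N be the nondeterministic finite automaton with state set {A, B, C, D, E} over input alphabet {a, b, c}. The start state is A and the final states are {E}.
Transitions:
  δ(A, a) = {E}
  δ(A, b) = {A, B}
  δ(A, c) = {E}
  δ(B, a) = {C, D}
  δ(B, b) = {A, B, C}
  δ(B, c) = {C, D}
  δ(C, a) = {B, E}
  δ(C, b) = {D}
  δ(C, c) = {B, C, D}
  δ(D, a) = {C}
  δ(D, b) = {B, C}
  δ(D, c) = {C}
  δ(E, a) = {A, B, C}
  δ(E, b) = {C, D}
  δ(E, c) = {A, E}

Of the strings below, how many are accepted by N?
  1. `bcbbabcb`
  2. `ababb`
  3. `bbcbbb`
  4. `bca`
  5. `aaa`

2

`bcbbabcb`: rejected
`ababb`: rejected
`bbcbbb`: rejected
`bca`: accepted
`aaa`: accepted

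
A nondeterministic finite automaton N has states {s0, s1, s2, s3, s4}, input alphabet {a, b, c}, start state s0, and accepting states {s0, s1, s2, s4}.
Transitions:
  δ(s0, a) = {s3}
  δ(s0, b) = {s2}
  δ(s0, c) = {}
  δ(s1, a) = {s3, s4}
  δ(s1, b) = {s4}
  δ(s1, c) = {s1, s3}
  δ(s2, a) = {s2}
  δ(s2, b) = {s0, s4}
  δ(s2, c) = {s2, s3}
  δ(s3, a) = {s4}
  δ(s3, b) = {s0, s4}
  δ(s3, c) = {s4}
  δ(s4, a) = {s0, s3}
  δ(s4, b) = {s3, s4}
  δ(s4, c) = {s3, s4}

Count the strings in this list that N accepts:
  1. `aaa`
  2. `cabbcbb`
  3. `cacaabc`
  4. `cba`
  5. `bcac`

2

`aaa`: accepted
`cabbcbb`: rejected
`cacaabc`: rejected
`cba`: rejected
`bcac`: accepted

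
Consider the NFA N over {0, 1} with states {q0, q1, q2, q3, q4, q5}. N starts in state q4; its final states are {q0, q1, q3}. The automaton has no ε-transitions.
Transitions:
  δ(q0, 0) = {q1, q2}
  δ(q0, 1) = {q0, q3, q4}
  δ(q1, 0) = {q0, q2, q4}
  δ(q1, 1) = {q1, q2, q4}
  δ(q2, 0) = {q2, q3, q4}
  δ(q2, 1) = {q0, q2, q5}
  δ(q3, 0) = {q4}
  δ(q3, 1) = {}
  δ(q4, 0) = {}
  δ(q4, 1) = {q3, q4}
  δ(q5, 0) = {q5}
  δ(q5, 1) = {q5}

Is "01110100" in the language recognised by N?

Start: {q4}
read 0: {}
The reachable set is empty and stays empty for the remaining 7 symbols.
Reachable ∩ accepting = {} — empty.

rejected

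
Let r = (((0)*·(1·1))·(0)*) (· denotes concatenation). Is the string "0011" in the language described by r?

yes

Split as 0011·ε: ((0)*·(1·1)) matches 0011 and (0)* matches ε.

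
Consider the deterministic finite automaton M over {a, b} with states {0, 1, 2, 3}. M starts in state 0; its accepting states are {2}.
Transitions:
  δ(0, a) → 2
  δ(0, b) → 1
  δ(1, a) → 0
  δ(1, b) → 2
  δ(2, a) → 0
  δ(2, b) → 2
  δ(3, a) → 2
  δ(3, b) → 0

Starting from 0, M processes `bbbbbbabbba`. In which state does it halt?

0 --b--> 1
1 --b--> 2
2 --b--> 2
2 --b--> 2
2 --b--> 2
2 --b--> 2
2 --a--> 0
0 --b--> 1
1 --b--> 2
2 --b--> 2
2 --a--> 0

0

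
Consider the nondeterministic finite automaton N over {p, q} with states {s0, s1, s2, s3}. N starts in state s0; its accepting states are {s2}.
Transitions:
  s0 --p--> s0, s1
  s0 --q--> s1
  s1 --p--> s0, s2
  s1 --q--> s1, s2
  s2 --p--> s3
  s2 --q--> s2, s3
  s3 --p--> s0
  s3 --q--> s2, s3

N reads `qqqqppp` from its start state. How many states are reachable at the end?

Start: {s0}
read q: {s1}
read q: {s1, s2}
read q: {s1, s2, s3}
read q: {s1, s2, s3}
read p: {s0, s2, s3}
read p: {s0, s1, s3}
read p: {s0, s1, s2}
Final reachable set {s0, s1, s2} has 3 states.

3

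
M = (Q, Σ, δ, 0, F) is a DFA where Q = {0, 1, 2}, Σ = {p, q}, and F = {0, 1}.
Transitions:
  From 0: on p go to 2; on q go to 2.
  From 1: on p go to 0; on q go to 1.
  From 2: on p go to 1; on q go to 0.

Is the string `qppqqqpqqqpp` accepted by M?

0 --q--> 2
2 --p--> 1
1 --p--> 0
0 --q--> 2
2 --q--> 0
0 --q--> 2
2 --p--> 1
1 --q--> 1
1 --q--> 1
1 --q--> 1
1 --p--> 0
0 --p--> 2
End in state 2, which is not an accepting state.

rejected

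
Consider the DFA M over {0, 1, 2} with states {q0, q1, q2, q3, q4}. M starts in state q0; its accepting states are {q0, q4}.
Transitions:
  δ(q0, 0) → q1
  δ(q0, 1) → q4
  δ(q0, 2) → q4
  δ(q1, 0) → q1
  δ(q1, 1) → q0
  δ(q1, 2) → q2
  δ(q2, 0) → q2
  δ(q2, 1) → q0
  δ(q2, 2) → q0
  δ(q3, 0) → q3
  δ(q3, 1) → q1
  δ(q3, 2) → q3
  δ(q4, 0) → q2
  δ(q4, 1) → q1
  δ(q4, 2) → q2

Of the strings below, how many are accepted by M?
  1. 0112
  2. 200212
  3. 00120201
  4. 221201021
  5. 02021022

3

0112: rejected
200212: rejected
00120201: accepted
221201021: accepted
02021022: accepted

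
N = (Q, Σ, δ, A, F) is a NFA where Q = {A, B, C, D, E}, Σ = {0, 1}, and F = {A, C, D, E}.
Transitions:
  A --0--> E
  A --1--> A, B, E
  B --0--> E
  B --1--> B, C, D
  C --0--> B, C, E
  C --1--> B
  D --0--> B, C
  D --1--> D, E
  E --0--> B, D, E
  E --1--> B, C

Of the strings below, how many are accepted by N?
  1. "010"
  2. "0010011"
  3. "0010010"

3

"010": accepted
"0010011": accepted
"0010010": accepted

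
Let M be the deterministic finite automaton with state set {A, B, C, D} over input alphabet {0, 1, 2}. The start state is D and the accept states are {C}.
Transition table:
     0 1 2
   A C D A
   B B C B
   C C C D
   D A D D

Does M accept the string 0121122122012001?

D --0--> A
A --1--> D
D --2--> D
D --1--> D
D --1--> D
D --2--> D
D --2--> D
D --1--> D
D --2--> D
D --2--> D
D --0--> A
A --1--> D
D --2--> D
D --0--> A
A --0--> C
C --1--> C
End in state C, which is an accepting state.

accepted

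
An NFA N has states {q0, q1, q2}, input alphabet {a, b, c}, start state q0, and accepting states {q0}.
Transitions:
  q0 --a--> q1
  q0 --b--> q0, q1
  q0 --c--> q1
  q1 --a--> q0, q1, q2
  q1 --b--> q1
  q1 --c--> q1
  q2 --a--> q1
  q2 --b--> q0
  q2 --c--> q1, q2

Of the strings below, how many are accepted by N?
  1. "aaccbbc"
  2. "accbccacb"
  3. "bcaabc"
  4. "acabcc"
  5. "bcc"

"aaccbbc": rejected
"accbccacb": accepted
"bcaabc": rejected
"acabcc": rejected
"bcc": rejected

1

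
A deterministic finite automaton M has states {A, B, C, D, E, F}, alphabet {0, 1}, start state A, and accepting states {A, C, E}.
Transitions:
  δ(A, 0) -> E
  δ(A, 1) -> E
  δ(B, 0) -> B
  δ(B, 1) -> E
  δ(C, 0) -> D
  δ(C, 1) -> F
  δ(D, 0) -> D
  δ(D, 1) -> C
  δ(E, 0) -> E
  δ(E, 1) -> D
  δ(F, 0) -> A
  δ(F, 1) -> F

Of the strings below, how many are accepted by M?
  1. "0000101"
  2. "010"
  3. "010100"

"0000101": accepted
"010": rejected
"010100": rejected

1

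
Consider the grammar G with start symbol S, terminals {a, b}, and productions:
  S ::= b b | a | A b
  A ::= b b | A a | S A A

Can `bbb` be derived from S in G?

S ⇒ Ab ⇒ bbb

yes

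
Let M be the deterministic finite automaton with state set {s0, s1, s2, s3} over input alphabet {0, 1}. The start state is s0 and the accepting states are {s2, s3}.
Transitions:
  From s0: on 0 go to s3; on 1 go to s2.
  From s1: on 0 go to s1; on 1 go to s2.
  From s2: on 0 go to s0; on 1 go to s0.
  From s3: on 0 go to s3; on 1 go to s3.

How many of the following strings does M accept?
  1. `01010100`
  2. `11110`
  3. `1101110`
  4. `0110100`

`01010100`: accepted
`11110`: accepted
`1101110`: accepted
`0110100`: accepted

4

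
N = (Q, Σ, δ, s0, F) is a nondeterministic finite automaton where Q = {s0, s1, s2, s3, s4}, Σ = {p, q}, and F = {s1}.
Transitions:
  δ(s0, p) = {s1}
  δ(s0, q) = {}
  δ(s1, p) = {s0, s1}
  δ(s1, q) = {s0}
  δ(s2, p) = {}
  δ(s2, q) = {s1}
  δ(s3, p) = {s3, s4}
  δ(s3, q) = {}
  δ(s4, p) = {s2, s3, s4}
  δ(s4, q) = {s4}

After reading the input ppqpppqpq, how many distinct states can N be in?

1

Start: {s0}
read p: {s1}
read p: {s0, s1}
read q: {s0}
read p: {s1}
read p: {s0, s1}
read p: {s0, s1}
read q: {s0}
read p: {s1}
read q: {s0}
Final reachable set {s0} has 1 state.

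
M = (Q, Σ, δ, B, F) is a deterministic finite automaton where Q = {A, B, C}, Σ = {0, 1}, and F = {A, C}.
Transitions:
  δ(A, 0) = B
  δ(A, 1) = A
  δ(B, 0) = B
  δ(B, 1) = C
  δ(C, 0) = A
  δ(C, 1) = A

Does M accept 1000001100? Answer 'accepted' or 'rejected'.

rejected

B --1--> C
C --0--> A
A --0--> B
B --0--> B
B --0--> B
B --0--> B
B --1--> C
C --1--> A
A --0--> B
B --0--> B
End in state B, which is not an accepting state.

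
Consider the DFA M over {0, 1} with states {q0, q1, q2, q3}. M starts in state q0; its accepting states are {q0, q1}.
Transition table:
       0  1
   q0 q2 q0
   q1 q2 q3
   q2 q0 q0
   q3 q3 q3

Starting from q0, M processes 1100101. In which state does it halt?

q0

q0 --1--> q0
q0 --1--> q0
q0 --0--> q2
q2 --0--> q0
q0 --1--> q0
q0 --0--> q2
q2 --1--> q0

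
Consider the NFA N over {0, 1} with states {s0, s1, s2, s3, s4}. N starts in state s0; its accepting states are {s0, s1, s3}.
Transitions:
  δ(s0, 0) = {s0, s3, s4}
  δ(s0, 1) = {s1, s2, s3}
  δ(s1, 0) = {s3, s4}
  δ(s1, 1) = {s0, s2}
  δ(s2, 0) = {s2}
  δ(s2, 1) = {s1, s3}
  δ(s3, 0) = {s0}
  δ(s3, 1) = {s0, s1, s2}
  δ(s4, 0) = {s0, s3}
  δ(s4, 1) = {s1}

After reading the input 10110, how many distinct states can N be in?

Start: {s0}
read 1: {s1, s2, s3}
read 0: {s0, s2, s3, s4}
read 1: {s0, s1, s2, s3}
read 1: {s0, s1, s2, s3}
read 0: {s0, s2, s3, s4}
Final reachable set {s0, s2, s3, s4} has 4 states.

4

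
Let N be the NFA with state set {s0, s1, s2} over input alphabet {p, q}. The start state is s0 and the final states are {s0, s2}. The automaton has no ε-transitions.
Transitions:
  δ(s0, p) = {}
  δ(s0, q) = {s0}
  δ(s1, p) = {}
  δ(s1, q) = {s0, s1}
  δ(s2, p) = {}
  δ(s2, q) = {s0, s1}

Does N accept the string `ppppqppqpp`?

rejected

Start: {s0}
read p: {}
The reachable set is empty and stays empty for the remaining 9 symbols.
Reachable ∩ accepting = {} — empty.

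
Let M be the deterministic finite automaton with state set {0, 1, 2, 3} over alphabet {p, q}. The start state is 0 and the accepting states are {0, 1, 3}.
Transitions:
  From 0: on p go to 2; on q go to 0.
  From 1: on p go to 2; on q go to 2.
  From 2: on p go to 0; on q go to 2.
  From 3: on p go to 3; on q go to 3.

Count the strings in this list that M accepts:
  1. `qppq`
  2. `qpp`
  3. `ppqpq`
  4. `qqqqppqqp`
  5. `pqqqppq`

`qppq`: accepted
`qpp`: accepted
`ppqpq`: rejected
`qqqqppqqp`: rejected
`pqqqppq`: rejected

2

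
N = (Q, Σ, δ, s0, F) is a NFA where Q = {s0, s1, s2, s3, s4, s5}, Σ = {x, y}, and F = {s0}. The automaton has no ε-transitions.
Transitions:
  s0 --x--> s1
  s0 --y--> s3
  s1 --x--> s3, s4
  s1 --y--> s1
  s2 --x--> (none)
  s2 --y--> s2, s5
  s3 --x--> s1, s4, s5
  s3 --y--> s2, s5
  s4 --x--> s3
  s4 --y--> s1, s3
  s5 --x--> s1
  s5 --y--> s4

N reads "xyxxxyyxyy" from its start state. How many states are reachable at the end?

5

Start: {s0}
read x: {s1}
read y: {s1}
read x: {s3, s4}
read x: {s1, s3, s4, s5}
read x: {s1, s3, s4, s5}
read y: {s1, s2, s3, s4, s5}
read y: {s1, s2, s3, s4, s5}
read x: {s1, s3, s4, s5}
read y: {s1, s2, s3, s4, s5}
read y: {s1, s2, s3, s4, s5}
Final reachable set {s1, s2, s3, s4, s5} has 5 states.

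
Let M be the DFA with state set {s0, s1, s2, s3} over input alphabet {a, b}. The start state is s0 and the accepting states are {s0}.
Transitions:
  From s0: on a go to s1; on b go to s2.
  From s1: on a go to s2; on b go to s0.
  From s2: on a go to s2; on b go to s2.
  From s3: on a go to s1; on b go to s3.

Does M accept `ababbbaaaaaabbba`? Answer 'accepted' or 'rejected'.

rejected

s0 --a--> s1
s1 --b--> s0
s0 --a--> s1
s1 --b--> s0
s0 --b--> s2
s2 --b--> s2
s2 --a--> s2
s2 --a--> s2
s2 --a--> s2
s2 --a--> s2
s2 --a--> s2
s2 --a--> s2
s2 --b--> s2
s2 --b--> s2
s2 --b--> s2
s2 --a--> s2
End in state s2, which is not an accepting state.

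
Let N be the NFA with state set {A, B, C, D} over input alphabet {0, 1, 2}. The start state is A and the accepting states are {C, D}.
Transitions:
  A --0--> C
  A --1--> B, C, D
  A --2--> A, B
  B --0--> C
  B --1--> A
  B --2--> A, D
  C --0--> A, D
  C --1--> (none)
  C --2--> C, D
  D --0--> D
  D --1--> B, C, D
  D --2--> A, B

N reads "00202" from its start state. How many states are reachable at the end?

2

Start: {A}
read 0: {C}
read 0: {A, D}
read 2: {A, B}
read 0: {C}
read 2: {C, D}
Final reachable set {C, D} has 2 states.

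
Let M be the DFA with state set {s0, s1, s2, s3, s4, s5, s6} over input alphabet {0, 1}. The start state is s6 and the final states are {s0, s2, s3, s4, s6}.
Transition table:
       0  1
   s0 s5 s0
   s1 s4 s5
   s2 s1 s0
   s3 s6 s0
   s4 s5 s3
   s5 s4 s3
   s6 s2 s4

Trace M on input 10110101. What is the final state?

s6 --1--> s4
s4 --0--> s5
s5 --1--> s3
s3 --1--> s0
s0 --0--> s5
s5 --1--> s3
s3 --0--> s6
s6 --1--> s4

s4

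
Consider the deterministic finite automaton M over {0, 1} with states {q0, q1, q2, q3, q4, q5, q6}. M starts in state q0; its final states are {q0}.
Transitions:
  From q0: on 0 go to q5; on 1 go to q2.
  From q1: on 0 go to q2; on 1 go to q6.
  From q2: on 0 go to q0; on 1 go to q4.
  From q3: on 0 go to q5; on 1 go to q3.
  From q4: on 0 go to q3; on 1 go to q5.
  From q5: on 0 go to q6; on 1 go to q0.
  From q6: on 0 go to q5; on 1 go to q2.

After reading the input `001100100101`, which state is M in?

q2

q0 --0--> q5
q5 --0--> q6
q6 --1--> q2
q2 --1--> q4
q4 --0--> q3
q3 --0--> q5
q5 --1--> q0
q0 --0--> q5
q5 --0--> q6
q6 --1--> q2
q2 --0--> q0
q0 --1--> q2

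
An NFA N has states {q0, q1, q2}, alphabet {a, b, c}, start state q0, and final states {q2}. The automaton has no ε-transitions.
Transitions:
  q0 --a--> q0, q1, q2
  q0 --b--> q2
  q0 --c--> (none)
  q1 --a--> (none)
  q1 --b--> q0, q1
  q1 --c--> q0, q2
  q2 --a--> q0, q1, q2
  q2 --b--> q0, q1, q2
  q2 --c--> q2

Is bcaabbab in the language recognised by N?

accepted

Start: {q0}
read b: {q2}
read c: {q2}
read a: {q0, q1, q2}
read a: {q0, q1, q2}
read b: {q0, q1, q2}
read b: {q0, q1, q2}
read a: {q0, q1, q2}
read b: {q0, q1, q2}
Reachable ∩ accepting = {q2} — nonempty.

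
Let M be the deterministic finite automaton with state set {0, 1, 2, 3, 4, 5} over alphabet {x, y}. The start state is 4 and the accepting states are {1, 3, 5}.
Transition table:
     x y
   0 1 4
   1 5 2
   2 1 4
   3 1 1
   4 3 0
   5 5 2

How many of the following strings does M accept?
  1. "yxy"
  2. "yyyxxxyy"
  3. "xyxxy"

0

"yxy": rejected
"yyyxxxyy": rejected
"xyxxy": rejected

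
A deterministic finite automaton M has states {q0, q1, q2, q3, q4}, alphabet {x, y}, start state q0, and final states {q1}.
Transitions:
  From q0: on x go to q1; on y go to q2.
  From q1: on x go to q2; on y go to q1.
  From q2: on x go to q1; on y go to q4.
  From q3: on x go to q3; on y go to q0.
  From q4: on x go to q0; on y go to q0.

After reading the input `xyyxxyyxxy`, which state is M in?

q0 --x--> q1
q1 --y--> q1
q1 --y--> q1
q1 --x--> q2
q2 --x--> q1
q1 --y--> q1
q1 --y--> q1
q1 --x--> q2
q2 --x--> q1
q1 --y--> q1

q1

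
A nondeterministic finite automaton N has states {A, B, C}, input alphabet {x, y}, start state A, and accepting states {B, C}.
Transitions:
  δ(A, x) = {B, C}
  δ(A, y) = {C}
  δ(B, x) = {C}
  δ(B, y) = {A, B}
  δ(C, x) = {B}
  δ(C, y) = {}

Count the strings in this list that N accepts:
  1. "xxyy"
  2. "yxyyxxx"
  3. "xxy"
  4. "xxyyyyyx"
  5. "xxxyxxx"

"xxyy": accepted
"yxyyxxx": accepted
"xxy": accepted
"xxyyyyyx": accepted
"xxxyxxx": accepted

5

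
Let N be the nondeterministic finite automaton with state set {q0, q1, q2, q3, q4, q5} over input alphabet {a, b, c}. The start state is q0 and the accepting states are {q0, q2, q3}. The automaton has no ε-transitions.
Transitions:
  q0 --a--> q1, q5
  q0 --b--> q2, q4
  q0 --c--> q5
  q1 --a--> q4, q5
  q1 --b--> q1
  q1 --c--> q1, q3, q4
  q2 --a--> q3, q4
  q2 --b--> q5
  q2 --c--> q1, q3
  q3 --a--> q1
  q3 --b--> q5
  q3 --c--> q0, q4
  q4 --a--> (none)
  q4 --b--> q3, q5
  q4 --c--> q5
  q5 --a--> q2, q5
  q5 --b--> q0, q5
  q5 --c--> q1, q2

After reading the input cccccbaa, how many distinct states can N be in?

5

Start: {q0}
read c: {q5}
read c: {q1, q2}
read c: {q1, q3, q4}
read c: {q0, q1, q3, q4, q5}
read c: {q0, q1, q2, q3, q4, q5}
read b: {q0, q1, q2, q3, q4, q5}
read a: {q1, q2, q3, q4, q5}
read a: {q1, q2, q3, q4, q5}
Final reachable set {q1, q2, q3, q4, q5} has 5 states.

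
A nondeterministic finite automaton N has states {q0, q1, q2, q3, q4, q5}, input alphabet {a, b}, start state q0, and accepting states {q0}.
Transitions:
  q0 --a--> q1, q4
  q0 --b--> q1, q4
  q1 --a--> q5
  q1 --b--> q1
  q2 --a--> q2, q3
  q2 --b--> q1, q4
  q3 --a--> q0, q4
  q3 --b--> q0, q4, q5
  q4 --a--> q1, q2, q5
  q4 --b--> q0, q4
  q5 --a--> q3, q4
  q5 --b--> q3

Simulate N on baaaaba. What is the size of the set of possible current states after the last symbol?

Start: {q0}
read b: {q1, q4}
read a: {q1, q2, q5}
read a: {q2, q3, q4, q5}
read a: {q0, q1, q2, q3, q4, q5}
read a: {q0, q1, q2, q3, q4, q5}
read b: {q0, q1, q3, q4, q5}
read a: {q0, q1, q2, q3, q4, q5}
Final reachable set {q0, q1, q2, q3, q4, q5} has 6 states.

6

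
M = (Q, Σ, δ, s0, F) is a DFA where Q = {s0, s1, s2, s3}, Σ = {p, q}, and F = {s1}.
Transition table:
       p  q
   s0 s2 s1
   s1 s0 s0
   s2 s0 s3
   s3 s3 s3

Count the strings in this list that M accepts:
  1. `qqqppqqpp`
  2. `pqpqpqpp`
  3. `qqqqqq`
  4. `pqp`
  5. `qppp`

`qqqppqqpp`: rejected
`pqpqpqpp`: rejected
`qqqqqq`: rejected
`pqp`: rejected
`qppp`: rejected

0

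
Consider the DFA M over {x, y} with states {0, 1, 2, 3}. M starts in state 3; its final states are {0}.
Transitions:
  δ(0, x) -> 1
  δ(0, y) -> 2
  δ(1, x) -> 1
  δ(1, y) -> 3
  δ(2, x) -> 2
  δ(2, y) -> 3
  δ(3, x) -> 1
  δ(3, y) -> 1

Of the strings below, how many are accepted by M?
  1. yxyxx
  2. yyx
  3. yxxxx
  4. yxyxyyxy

0

yxyxx: rejected
yyx: rejected
yxxxx: rejected
yxyxyyxy: rejected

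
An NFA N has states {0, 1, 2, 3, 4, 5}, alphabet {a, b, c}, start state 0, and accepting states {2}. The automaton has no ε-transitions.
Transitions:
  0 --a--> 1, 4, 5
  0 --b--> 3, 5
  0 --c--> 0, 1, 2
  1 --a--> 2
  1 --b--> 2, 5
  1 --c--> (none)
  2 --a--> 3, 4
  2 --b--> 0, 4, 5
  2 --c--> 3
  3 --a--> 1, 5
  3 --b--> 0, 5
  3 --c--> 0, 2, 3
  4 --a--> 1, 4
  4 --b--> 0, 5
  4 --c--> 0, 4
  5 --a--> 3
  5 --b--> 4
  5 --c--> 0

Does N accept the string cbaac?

accepted

Start: {0}
read c: {0, 1, 2}
read b: {0, 2, 3, 4, 5}
read a: {1, 3, 4, 5}
read a: {1, 2, 3, 4, 5}
read c: {0, 2, 3, 4}
Reachable ∩ accepting = {2} — nonempty.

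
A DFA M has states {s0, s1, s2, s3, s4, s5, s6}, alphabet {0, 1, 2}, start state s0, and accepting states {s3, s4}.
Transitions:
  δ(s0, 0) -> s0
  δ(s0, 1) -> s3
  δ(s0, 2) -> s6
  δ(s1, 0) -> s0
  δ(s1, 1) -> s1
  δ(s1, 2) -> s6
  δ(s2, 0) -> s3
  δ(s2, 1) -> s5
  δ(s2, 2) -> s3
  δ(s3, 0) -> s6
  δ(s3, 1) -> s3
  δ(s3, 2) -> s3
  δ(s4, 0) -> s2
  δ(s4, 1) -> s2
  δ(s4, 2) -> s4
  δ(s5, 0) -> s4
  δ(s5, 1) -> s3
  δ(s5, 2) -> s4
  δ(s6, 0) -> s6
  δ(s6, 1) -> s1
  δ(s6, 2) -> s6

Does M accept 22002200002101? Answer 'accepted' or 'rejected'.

accepted

s0 --2--> s6
s6 --2--> s6
s6 --0--> s6
s6 --0--> s6
s6 --2--> s6
s6 --2--> s6
s6 --0--> s6
s6 --0--> s6
s6 --0--> s6
s6 --0--> s6
s6 --2--> s6
s6 --1--> s1
s1 --0--> s0
s0 --1--> s3
End in state s3, which is an accepting state.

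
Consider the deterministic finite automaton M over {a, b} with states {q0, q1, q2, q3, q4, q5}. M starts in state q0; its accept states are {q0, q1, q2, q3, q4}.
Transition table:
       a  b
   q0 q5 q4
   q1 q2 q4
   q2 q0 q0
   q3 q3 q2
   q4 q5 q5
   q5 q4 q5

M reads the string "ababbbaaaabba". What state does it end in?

q0 --a--> q5
q5 --b--> q5
q5 --a--> q4
q4 --b--> q5
q5 --b--> q5
q5 --b--> q5
q5 --a--> q4
q4 --a--> q5
q5 --a--> q4
q4 --a--> q5
q5 --b--> q5
q5 --b--> q5
q5 --a--> q4

q4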